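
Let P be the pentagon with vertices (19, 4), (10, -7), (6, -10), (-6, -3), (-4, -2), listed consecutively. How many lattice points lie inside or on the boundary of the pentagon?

147

By the shoelace formula, twice the signed area is |[19·(-7) − 10·4] + [10·(-10) − 6·(-7)] + [6·(-3) − (-6)·(-10)] + [(-6)·(-2) − (-4)·(-3)] + [(-4)·4 − 19·(-2)]| = 287, so the area is 287/2.
Along each edge there are gcd(|Δx|,|Δy|)+1 lattice points, so counting each shared vertex once the boundary has gcd(9,11) + gcd(4,3) + gcd(12,7) + gcd(2,1) + gcd(23,6) = 1+1+1+1+1 = 5.
Pick's theorem gives I = A − B/2 + 1 = 287/2 − 5/2 + 1 = 142, so the closed region contains I + B = 142 + 5 = 147 lattice points.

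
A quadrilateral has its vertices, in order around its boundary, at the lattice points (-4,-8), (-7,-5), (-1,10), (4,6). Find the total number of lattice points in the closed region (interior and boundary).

The shoelace formula gives twice the area as |[(-4)·(-5) − (-7)·(-8)] + [(-7)·10 − (-1)·(-5)] + [(-1)·6 − 4·10] + [4·(-8) − (-4)·6]| = 165, so the area is 165/2.
Along each edge there are gcd(|Δx|,|Δy|)+1 lattice points, so counting each shared vertex once the boundary has gcd(3,3) + gcd(6,15) + gcd(5,4) + gcd(8,14) = 3+3+1+2 = 9.
Pick's theorem gives I = A − B/2 + 1 = 165/2 − 9/2 + 1 = 79, so the closed region contains I + B = 79 + 9 = 88 lattice points.

88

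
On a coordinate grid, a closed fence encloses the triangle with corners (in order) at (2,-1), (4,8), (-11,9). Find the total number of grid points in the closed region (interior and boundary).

71

By the shoelace formula, twice the signed area is |[2·8 − 4·(-1)] + [4·9 − (-11)·8] + [(-11)·(-1) − 2·9]| = 137, so the area is 68.5.
The number of boundary lattice points is Σ gcd(|Δx|,|Δy|) = gcd(2,9) + gcd(15,1) + gcd(13,10) = 1+1+1 = 3.
Pick's theorem gives I = A − B/2 + 1 = 68.5 − 3/2 + 1 = 68, so the closed region contains I + B = 68 + 3 = 71 lattice points.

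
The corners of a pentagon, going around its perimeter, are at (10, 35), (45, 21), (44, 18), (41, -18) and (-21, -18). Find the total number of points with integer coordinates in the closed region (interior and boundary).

2378

Using the shoelace formula, 2A = |[10·21 − 45·35] + [45·18 − 44·21] + [44·(-18) − 41·18] + [41·(-18) − (-21)·(-18)] + [(-21)·35 − 10·(-18)]| = 4680, so the area is 2340.
Summing gcd(|Δx|,|Δy|) over the edges gives the boundary count: gcd(35,14) + gcd(1,3) + gcd(3,36) + gcd(62,0) + gcd(31,53) = 7+1+3+62+1 = 74.
Pick's theorem gives I = A − B/2 + 1 = 2340 − 74/2 + 1 = 2304, so the closed region contains I + B = 2304 + 74 = 2378 lattice points.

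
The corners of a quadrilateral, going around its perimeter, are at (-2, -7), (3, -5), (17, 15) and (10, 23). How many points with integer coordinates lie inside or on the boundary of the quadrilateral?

195

The shoelace formula gives twice the area as |((-2)·(-5) − 3·(-7)) + (3·15 − 17·(-5)) + (17·23 − 10·15) + (10·(-7) − (-2)·23)| = 378, so the area is 189.
Summing gcd(|Δx|,|Δy|) over the edges gives the boundary count: gcd(5,2) + gcd(14,20) + gcd(7,8) + gcd(12,30) = 1+2+1+6 = 10.
Pick's theorem gives I = A − B/2 + 1 = 189 − 10/2 + 1 = 185, so the closed region contains I + B = 185 + 10 = 195 lattice points.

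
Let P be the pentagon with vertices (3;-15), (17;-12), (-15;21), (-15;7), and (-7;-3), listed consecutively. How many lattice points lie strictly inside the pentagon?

Using the shoelace formula, 2A = |[3·(-12) − 17·(-15)] + [17·21 − (-15)·(-12)] + [(-15)·7 − (-15)·21] + [(-15)·(-3) − (-7)·7] + [(-7)·(-15) − 3·(-3)]| = 814, so the area is 407.
The number of boundary lattice points is Σ gcd(|Δx|,|Δy|) = gcd(14,3) + gcd(32,33) + gcd(0,14) + gcd(8,10) + gcd(10,12) = 1+1+14+2+2 = 20.
Pick's theorem gives I = A − B/2 + 1 = 407 − 20/2 + 1 = 398.

398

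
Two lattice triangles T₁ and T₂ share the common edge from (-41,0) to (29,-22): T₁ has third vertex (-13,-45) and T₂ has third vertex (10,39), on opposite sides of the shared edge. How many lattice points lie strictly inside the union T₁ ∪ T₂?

3191

The union is the simple quadrilateral with vertices (-41,0), (-13,-45), (29,-22), (10,39) in order.
By the shoelace formula, twice the signed area is |((-41)·(-45) − (-13)·0) + ((-13)·(-22) − 29·(-45)) + (29·39 − 10·(-22)) + (10·0 − (-41)·39)| = 6386, so the area is 3193.
Along each edge there are gcd(|Δx|,|Δy|)+1 lattice points, so counting each shared vertex once the boundary has gcd(28,45) + gcd(42,23) + gcd(19,61) + gcd(51,39) = 1+1+1+3 = 6.
By Pick's theorem I = A − B/2 + 1 = 3193 − 6/2 + 1 = 3191.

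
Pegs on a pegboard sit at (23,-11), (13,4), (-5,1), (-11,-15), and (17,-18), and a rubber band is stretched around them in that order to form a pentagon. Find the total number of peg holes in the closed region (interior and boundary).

524

The shoelace formula gives twice the area as |[23·4 − 13·(-11)] + [13·1 − (-5)·4] + [(-5)·(-15) − (-11)·1] + [(-11)·(-18) − 17·(-15)] + [17·(-11) − 23·(-18)]| = 1034, so the area is 517.
Along each edge there are gcd(|Δx|,|Δy|)+1 lattice points, so counting each shared vertex once the boundary has gcd(10,15) + gcd(18,3) + gcd(6,16) + gcd(28,3) + gcd(6,7) = 5+3+2+1+1 = 12.
Pick's theorem gives I = A − B/2 + 1 = 517 − 12/2 + 1 = 512, so the closed region contains I + B = 512 + 12 = 524 lattice points.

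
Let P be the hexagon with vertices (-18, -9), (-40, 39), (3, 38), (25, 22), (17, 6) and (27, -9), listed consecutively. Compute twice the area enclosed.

4527

The shoelace formula gives twice the area as |((-18)·39 − (-40)·(-9)) + ((-40)·38 − 3·39) + (3·22 − 25·38) + (25·6 − 17·22) + (17·(-9) − 27·6) + (27·(-9) − (-18)·(-9))| = 4527, so the area is 4527/2.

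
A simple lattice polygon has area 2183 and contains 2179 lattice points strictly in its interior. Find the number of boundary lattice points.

10

Pick's theorem gives A = I + B/2 − 1, so B = 2(A − I + 1) = 2(2183 − 2179 + 1) = 10.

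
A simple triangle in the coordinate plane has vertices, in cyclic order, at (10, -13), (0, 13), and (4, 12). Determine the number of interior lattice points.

Using the shoelace formula, 2A = |[10·13 − 0·(-13)] + [0·12 − 4·13] + [4·(-13) − 10·12]| = 94, so the area is 47.
Summing gcd(|Δx|,|Δy|) over the edges gives the boundary count: gcd(10,26) + gcd(4,1) + gcd(6,25) = 2+1+1 = 4.
By Pick's theorem A = I + B/2 − 1, so I = 47 − 4/2 + 1 = 46.

46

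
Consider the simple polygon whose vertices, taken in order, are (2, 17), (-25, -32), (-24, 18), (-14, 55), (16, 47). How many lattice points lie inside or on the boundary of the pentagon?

1647

The shoelace formula gives twice the area as |[2·(-32) − (-25)·17] + [(-25)·18 − (-24)·(-32)] + [(-24)·55 − (-14)·18] + [(-14)·47 − 16·55] + [16·17 − 2·47]| = 3285, so the area is 1642.5.
Along each edge there are gcd(|Δx|,|Δy|)+1 lattice points, so counting each shared vertex once the boundary has gcd(27,49) + gcd(1,50) + gcd(10,37) + gcd(30,8) + gcd(14,30) = 1+1+1+2+2 = 7.
Pick's theorem gives I = A − B/2 + 1 = 1642.5 − 7/2 + 1 = 1640, so the closed region contains I + B = 1640 + 7 = 1647 lattice points.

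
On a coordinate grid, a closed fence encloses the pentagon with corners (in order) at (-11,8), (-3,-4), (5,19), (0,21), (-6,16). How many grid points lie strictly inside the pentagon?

Using the shoelace formula, 2A = |[(-11)·(-4) − (-3)·8] + [(-3)·19 − 5·(-4)] + [5·21 − 0·19] + [0·16 − (-6)·21] + [(-6)·8 − (-11)·16]| = 390, so the area is 195.
The number of boundary lattice points is Σ gcd(|Δx|,|Δy|) = gcd(8,12) + gcd(8,23) + gcd(5,2) + gcd(6,5) + gcd(5,8) = 4+1+1+1+1 = 8.
By Pick's theorem A = I + B/2 − 1, so I = 195 − 8/2 + 1 = 192.

192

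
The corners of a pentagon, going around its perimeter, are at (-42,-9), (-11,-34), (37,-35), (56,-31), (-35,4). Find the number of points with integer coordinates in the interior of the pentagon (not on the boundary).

Using the shoelace formula, 2A = |((-42)·(-34) − (-11)·(-9)) + ((-11)·(-35) − 37·(-34)) + (37·(-31) − 56·(-35)) + (56·4 − (-35)·(-31)) + ((-35)·(-9) − (-42)·4)| = 3407, so the area is 3407/2.
Summing gcd(|Δx|,|Δy|) over the edges gives the boundary count: gcd(31,25) + gcd(48,1) + gcd(19,4) + gcd(91,35) + gcd(7,13) = 1+1+1+7+1 = 11.
By Pick's theorem A = I + B/2 − 1, so I = 3407/2 − 11/2 + 1 = 1699.

1699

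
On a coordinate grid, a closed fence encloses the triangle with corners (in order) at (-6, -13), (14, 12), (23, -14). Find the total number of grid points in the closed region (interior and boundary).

377

Using the shoelace formula, 2A = |[(-6)·12 − 14·(-13)] + [14·(-14) − 23·12] + [23·(-13) − (-6)·(-14)]| = 745, so the area is 745/2.
Summing gcd(|Δx|,|Δy|) over the edges gives the boundary count: gcd(20,25) + gcd(9,26) + gcd(29,1) = 5+1+1 = 7.
Pick's theorem gives I = A − B/2 + 1 = 745/2 − 7/2 + 1 = 370, so the closed region contains I + B = 370 + 7 = 377 lattice points.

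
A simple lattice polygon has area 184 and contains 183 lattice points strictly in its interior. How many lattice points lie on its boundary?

4

Pick's theorem gives A = I + B/2 − 1, so B = 2(A − I + 1) = 2(184 − 183 + 1) = 4.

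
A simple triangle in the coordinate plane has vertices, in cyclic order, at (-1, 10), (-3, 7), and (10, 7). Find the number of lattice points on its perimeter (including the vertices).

15

Along each edge there are gcd(|Δx|,|Δy|)+1 lattice points, so counting each shared vertex once the boundary has gcd(2,3) + gcd(13,0) + gcd(11,3) = 1+13+1 = 15.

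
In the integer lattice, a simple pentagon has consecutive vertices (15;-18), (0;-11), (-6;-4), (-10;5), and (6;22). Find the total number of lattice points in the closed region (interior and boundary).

498

By the shoelace formula, twice the signed area is |(15·(-11) − 0·(-18)) + (0·(-4) − (-6)·(-11)) + ((-6)·5 − (-10)·(-4)) + ((-10)·22 − 6·5) + (6·(-18) − 15·22)| = 989, so the area is 989/2.
The number of boundary lattice points is Σ gcd(|Δx|,|Δy|) = gcd(15,7) + gcd(6,7) + gcd(4,9) + gcd(16,17) + gcd(9,40) = 1+1+1+1+1 = 5.
Pick's theorem gives I = A − B/2 + 1 = 989/2 − 5/2 + 1 = 493, so the closed region contains I + B = 493 + 5 = 498 lattice points.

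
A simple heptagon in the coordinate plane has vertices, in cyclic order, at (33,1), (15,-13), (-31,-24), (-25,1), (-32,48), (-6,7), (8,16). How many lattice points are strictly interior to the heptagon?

1802

The shoelace formula gives twice the area as |[33·(-13) − 15·1] + [15·(-24) − (-31)·(-13)] + [(-31)·1 − (-25)·(-24)] + [(-25)·48 − (-32)·1] + [(-32)·7 − (-6)·48] + [(-6)·16 − 8·7] + [8·1 − 33·16]| = 3614, so the area is 1807.
The number of boundary lattice points is Σ gcd(|Δx|,|Δy|) = gcd(18,14) + gcd(46,11) + gcd(6,25) + gcd(7,47) + gcd(26,41) + gcd(14,9) + gcd(25,15) = 2+1+1+1+1+1+5 = 12.
By Pick's theorem A = I + B/2 − 1, so I = 1807 − 12/2 + 1 = 1802.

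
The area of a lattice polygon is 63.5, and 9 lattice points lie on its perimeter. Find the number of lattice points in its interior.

60

From Pick's theorem, I = A − B/2 + 1 = 63.5 − 9/2 + 1 = 60.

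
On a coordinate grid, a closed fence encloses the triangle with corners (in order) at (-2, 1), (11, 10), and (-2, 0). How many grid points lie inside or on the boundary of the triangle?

9

By the shoelace formula, twice the signed area is |((-2)·10 − 11·1) + (11·0 − (-2)·10) + ((-2)·1 − (-2)·0)| = 13, so the area is 6.5.
Summing gcd(|Δx|,|Δy|) over the edges gives the boundary count: gcd(13,9) + gcd(13,10) + gcd(0,1) = 1+1+1 = 3.
Pick's theorem gives I = A − B/2 + 1 = 6.5 − 3/2 + 1 = 6, so the closed region contains I + B = 6 + 3 = 9 lattice points.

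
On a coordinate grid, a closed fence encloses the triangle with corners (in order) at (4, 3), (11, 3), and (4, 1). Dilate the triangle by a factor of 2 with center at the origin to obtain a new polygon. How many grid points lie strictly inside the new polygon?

Using the shoelace formula, 2A = |(4·3 − 11·3) + (11·1 − 4·3) + (4·3 − 4·1)| = 14, so the area is 7.
Along each edge there are gcd(|Δx|,|Δy|)+1 lattice points, so counting each shared vertex once the boundary has gcd(7,0) + gcd(7,2) + gcd(0,2) = 7+1+2 = 10.
Scaling by 2 multiplies the area by 2² = 4 (so the new area is 28) and multiplies the boundary lattice-point count by 2, giving 20.
By Pick's theorem, the interior count of the dilated polygon is 28 − 20/2 + 1 = 19.

19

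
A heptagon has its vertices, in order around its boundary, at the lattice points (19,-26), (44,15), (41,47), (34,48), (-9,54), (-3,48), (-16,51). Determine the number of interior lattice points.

2648

Using the shoelace formula, 2A = |[19·15 − 44·(-26)] + [44·47 − 41·15] + [41·48 − 34·47] + [34·54 − (-9)·48] + [(-9)·48 − (-3)·54] + [(-3)·51 − (-16)·48] + [(-16)·(-26) − 19·51]| = 5312, so the area is 2656.
The number of boundary lattice points is Σ gcd(|Δx|,|Δy|) = gcd(25,41) + gcd(3,32) + gcd(7,1) + gcd(43,6) + gcd(6,6) + gcd(13,3) + gcd(35,77) = 1+1+1+1+6+1+7 = 18.
By Pick's theorem A = I + B/2 − 1, so I = 2656 − 18/2 + 1 = 2648.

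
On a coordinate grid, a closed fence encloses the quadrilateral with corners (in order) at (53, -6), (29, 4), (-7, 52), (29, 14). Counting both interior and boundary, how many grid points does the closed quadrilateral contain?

311

The shoelace formula gives twice the area as |(53·4 − 29·(-6)) + (29·52 − (-7)·4) + ((-7)·14 − 29·52) + (29·(-6) − 53·14)| = 600, so the area is 300.
Summing gcd(|Δx|,|Δy|) over the edges gives the boundary count: gcd(24,10) + gcd(36,48) + gcd(36,38) + gcd(24,20) = 2+12+2+4 = 20.
Pick's theorem gives I = A − B/2 + 1 = 300 − 20/2 + 1 = 291, so the closed region contains I + B = 291 + 20 = 311 lattice points.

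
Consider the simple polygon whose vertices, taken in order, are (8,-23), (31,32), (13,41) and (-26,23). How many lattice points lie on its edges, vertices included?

15

Summing gcd(|Δx|,|Δy|) over the edges gives the boundary count: gcd(23,55) + gcd(18,9) + gcd(39,18) + gcd(34,46) = 1+9+3+2 = 15.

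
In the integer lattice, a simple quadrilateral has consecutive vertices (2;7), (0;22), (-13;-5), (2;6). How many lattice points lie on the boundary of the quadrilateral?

4

The number of boundary lattice points is Σ gcd(|Δx|,|Δy|) = gcd(2,15) + gcd(13,27) + gcd(15,11) + gcd(0,1) = 1+1+1+1 = 4.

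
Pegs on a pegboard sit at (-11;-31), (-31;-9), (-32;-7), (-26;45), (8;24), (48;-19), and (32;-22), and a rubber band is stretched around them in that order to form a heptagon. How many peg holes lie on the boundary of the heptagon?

Along each edge there are gcd(|Δx|,|Δy|)+1 lattice points, so counting each shared vertex once the boundary has gcd(20,22) + gcd(1,2) + gcd(6,52) + gcd(34,21) + gcd(40,43) + gcd(16,3) + gcd(43,9) = 2+1+2+1+1+1+1 = 9.

9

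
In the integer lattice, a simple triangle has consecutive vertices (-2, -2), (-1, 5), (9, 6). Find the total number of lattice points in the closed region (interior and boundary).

Using the shoelace formula, 2A = |((-2)·5 − (-1)·(-2)) + ((-1)·6 − 9·5) + (9·(-2) − (-2)·6)| = 69, so the area is 34.5.
Summing gcd(|Δx|,|Δy|) over the edges gives the boundary count: gcd(1,7) + gcd(10,1) + gcd(11,8) = 1+1+1 = 3.
Pick's theorem gives I = A − B/2 + 1 = 34.5 − 3/2 + 1 = 34, so the closed region contains I + B = 34 + 3 = 37 lattice points.

37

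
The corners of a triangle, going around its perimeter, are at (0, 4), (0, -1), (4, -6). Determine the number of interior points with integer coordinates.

7

By the shoelace formula, twice the signed area is |(0·(-1) − 0·4) + (0·(-6) − 4·(-1)) + (4·4 − 0·(-6))| = 20, so the area is 10.
The number of boundary lattice points is Σ gcd(|Δx|,|Δy|) = gcd(0,5) + gcd(4,5) + gcd(4,10) = 5+1+2 = 8.
By Pick's theorem A = I + B/2 − 1, so I = 10 − 8/2 + 1 = 7.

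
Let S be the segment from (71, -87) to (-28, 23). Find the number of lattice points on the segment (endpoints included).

12

The number of lattice points on a segment between lattice points is gcd(|Δx|,|Δy|) + 1 = gcd(99,110) + 1 = 11 + 1 = 12.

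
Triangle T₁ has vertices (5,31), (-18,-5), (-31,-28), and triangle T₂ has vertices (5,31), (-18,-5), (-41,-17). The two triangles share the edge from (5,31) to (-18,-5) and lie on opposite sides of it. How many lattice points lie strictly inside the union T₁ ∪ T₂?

The union is the simple quadrilateral with vertices (5,31), (-31,-28), (-18,-5), (-41,-17) in order.
Using the shoelace formula, 2A = |(5·(-28) − (-31)·31) + ((-31)·(-5) − (-18)·(-28)) + ((-18)·(-17) − (-41)·(-5)) + ((-41)·31 − 5·(-17))| = 613, so the area is 306.5.
Summing gcd(|Δx|,|Δy|) over the edges gives the boundary count: gcd(36,59) + gcd(13,23) + gcd(23,12) + gcd(46,48) = 1+1+1+2 = 5.
By Pick's theorem I = A − B/2 + 1 = 306.5 − 5/2 + 1 = 305.

305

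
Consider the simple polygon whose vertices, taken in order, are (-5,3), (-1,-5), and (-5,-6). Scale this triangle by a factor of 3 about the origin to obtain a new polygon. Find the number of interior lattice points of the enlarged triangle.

142

The shoelace formula gives twice the area as |[(-5)·(-5) − (-1)·3] + [(-1)·(-6) − (-5)·(-5)] + [(-5)·3 − (-5)·(-6)]| = 36, so the area is 18.
Along each edge there are gcd(|Δx|,|Δy|)+1 lattice points, so counting each shared vertex once the boundary has gcd(4,8) + gcd(4,1) + gcd(0,9) = 4+1+9 = 14.
Scaling by 3 multiplies the area by 3² = 9 (so the new area is 162) and multiplies the boundary lattice-point count by 3, giving 42.
By Pick's theorem, the interior count of the dilated polygon is 162 − 42/2 + 1 = 142.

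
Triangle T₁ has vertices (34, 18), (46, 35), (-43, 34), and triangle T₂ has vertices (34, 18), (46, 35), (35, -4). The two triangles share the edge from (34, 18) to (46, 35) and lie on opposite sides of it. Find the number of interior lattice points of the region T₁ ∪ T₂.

The union is the simple quadrilateral with vertices (34, 18), (-43, 34), (46, 35), (35, -4) in order.
By the shoelace formula, twice the signed area is |[34·34 − (-43)·18] + [(-43)·35 − 46·34] + [46·(-4) − 35·35] + [35·18 − 34·(-4)]| = 1782, so the area is 891.
The number of boundary lattice points is Σ gcd(|Δx|,|Δy|) = gcd(77,16) + gcd(89,1) + gcd(11,39) + gcd(1,22) = 1+1+1+1 = 4.
By Pick's theorem I = A − B/2 + 1 = 891 − 4/2 + 1 = 890.

890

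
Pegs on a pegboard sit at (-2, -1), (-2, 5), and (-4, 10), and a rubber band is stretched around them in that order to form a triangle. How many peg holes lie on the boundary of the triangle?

8

Along each edge there are gcd(|Δx|,|Δy|)+1 lattice points, so counting each shared vertex once the boundary has gcd(0,6) + gcd(2,5) + gcd(2,11) = 6+1+1 = 8.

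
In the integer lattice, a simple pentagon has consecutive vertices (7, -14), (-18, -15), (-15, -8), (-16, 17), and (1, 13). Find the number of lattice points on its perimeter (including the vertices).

Along each edge there are gcd(|Δx|,|Δy|)+1 lattice points, so counting each shared vertex once the boundary has gcd(25,1) + gcd(3,7) + gcd(1,25) + gcd(17,4) + gcd(6,27) = 1+1+1+1+3 = 7.

7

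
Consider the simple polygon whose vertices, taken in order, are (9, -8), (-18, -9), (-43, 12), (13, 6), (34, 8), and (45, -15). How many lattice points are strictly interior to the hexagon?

Using the shoelace formula, 2A = |[9·(-9) − (-18)·(-8)] + [(-18)·12 − (-43)·(-9)] + [(-43)·6 − 13·12] + [13·8 − 34·6] + [34·(-15) − 45·8] + [45·(-8) − 9·(-15)]| = 2437, so the area is 1218.5.
The number of boundary lattice points is Σ gcd(|Δx|,|Δy|) = gcd(27,1) + gcd(25,21) + gcd(56,6) + gcd(21,2) + gcd(11,23) + gcd(36,7) = 1+1+2+1+1+1 = 7.
By Pick's theorem A = I + B/2 − 1, so I = 1218.5 − 7/2 + 1 = 1216.

1216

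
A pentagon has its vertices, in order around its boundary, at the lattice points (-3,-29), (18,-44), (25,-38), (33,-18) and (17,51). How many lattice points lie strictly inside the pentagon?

1748

By the shoelace formula, twice the signed area is |[(-3)·(-44) − 18·(-29)] + [18·(-38) − 25·(-44)] + [25·(-18) − 33·(-38)] + [33·51 − 17·(-18)] + [17·(-29) − (-3)·51]| = 3523, so the area is 3523/2.
Summing gcd(|Δx|,|Δy|) over the edges gives the boundary count: gcd(21,15) + gcd(7,6) + gcd(8,20) + gcd(16,69) + gcd(20,80) = 3+1+4+1+20 = 29.
Pick's theorem gives I = A − B/2 + 1 = 3523/2 − 29/2 + 1 = 1748.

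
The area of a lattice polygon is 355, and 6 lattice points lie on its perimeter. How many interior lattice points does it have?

From Pick's theorem, I = A − B/2 + 1 = 355 − 6/2 + 1 = 353.

353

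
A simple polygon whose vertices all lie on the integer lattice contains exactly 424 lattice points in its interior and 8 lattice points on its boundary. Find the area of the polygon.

427

Pick's theorem states A = I + B/2 − 1, so A = 424 + 8/2 − 1 = 427.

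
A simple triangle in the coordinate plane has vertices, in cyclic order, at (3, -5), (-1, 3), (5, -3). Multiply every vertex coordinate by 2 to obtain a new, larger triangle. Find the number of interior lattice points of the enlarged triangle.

37

The shoelace formula gives twice the area as |[3·3 − (-1)·(-5)] + [(-1)·(-3) − 5·3] + [5·(-5) − 3·(-3)]| = 24, so the area is 12.
The number of boundary lattice points is Σ gcd(|Δx|,|Δy|) = gcd(4,8) + gcd(6,6) + gcd(2,2) = 4+6+2 = 12.
Scaling by 2 multiplies the area by 2² = 4 (so the new area is 48) and multiplies the boundary lattice-point count by 2, giving 24.
By Pick's theorem, the interior count of the dilated polygon is 48 − 24/2 + 1 = 37.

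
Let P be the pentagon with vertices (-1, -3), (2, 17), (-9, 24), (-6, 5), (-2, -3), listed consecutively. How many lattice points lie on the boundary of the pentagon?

Summing gcd(|Δx|,|Δy|) over the edges gives the boundary count: gcd(3,20) + gcd(11,7) + gcd(3,19) + gcd(4,8) + gcd(1,0) = 1+1+1+4+1 = 8.

8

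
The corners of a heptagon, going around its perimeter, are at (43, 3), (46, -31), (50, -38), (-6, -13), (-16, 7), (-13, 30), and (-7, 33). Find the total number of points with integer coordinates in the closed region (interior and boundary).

The shoelace formula gives twice the area as |(43·(-31) − 46·3) + (46·(-38) − 50·(-31)) + (50·(-13) − (-6)·(-38)) + ((-6)·7 − (-16)·(-13)) + ((-16)·30 − (-13)·7) + ((-13)·33 − (-7)·30) + ((-7)·3 − 43·33)| = 4845, so the area is 4845/2.
Summing gcd(|Δx|,|Δy|) over the edges gives the boundary count: gcd(3,34) + gcd(4,7) + gcd(56,25) + gcd(10,20) + gcd(3,23) + gcd(6,3) + gcd(50,30) = 1+1+1+10+1+3+10 = 27.
Pick's theorem gives I = A − B/2 + 1 = 4845/2 − 27/2 + 1 = 2410, so the closed region contains I + B = 2410 + 27 = 2437 lattice points.

2437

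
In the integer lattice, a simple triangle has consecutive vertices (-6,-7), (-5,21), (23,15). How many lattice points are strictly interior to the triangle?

394

By the shoelace formula, twice the signed area is |[(-6)·21 − (-5)·(-7)] + [(-5)·15 − 23·21] + [23·(-7) − (-6)·15]| = 790, so the area is 395.
Summing gcd(|Δx|,|Δy|) over the edges gives the boundary count: gcd(1,28) + gcd(28,6) + gcd(29,22) = 1+2+1 = 4.
Pick's theorem gives I = A − B/2 + 1 = 395 − 4/2 + 1 = 394.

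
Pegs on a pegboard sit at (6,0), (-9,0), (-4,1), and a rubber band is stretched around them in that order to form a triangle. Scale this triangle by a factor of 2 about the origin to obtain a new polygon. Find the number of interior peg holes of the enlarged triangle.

By the shoelace formula, twice the signed area is |[6·0 − (-9)·0] + [(-9)·1 − (-4)·0] + [(-4)·0 − 6·1]| = 15, so the area is 15/2.
Along each edge there are gcd(|Δx|,|Δy|)+1 lattice points, so counting each shared vertex once the boundary has gcd(15,0) + gcd(5,1) + gcd(10,1) = 15+1+1 = 17.
Scaling by 2 multiplies the area by 2² = 4 (so the new area is 30) and multiplies the boundary lattice-point count by 2, giving 34.
By Pick's theorem, the interior count of the dilated polygon is 30 − 34/2 + 1 = 14.

14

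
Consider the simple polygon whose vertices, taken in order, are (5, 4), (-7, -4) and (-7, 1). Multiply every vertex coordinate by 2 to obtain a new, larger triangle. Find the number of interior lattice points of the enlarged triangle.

109

By the shoelace formula, twice the signed area is |(5·(-4) − (-7)·4) + ((-7)·1 − (-7)·(-4)) + ((-7)·4 − 5·1)| = 60, so the area is 30.
Along each edge there are gcd(|Δx|,|Δy|)+1 lattice points, so counting each shared vertex once the boundary has gcd(12,8) + gcd(0,5) + gcd(12,3) = 4+5+3 = 12.
Scaling by 2 multiplies the area by 2² = 4 (so the new area is 120) and multiplies the boundary lattice-point count by 2, giving 24.
By Pick's theorem, the interior count of the dilated polygon is 120 − 24/2 + 1 = 109.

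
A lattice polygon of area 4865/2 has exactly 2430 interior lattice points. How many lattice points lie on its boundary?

7

Pick's theorem gives A = I + B/2 − 1, so B = 2(A − I + 1) = 2(4865/2 − 2430 + 1) = 7.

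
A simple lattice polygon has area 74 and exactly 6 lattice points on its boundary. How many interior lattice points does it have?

From Pick's theorem, I = A − B/2 + 1 = 74 − 6/2 + 1 = 72.

72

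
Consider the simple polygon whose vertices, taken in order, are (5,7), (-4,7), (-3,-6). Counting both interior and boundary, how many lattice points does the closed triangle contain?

65

The shoelace formula gives twice the area as |[5·7 − (-4)·7] + [(-4)·(-6) − (-3)·7] + [(-3)·7 − 5·(-6)]| = 117, so the area is 117/2.
Along each edge there are gcd(|Δx|,|Δy|)+1 lattice points, so counting each shared vertex once the boundary has gcd(9,0) + gcd(1,13) + gcd(8,13) = 9+1+1 = 11.
Pick's theorem gives I = A − B/2 + 1 = 117/2 − 11/2 + 1 = 54, so the closed region contains I + B = 54 + 11 = 65 lattice points.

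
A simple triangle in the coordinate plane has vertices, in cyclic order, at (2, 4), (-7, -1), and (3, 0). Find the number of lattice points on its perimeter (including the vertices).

Along each edge there are gcd(|Δx|,|Δy|)+1 lattice points, so counting each shared vertex once the boundary has gcd(9,5) + gcd(10,1) + gcd(1,4) = 1+1+1 = 3.

3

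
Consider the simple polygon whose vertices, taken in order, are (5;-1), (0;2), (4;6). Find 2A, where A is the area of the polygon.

By the shoelace formula, twice the signed area is |(5·2 − 0·(-1)) + (0·6 − 4·2) + (4·(-1) − 5·6)| = 32, so the area is 16.

32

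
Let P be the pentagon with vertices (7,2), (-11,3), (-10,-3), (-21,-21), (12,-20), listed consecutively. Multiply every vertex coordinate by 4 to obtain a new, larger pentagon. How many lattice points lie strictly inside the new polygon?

8703

The shoelace formula gives twice the area as |[7·3 − (-11)·2] + [(-11)·(-3) − (-10)·3] + [(-10)·(-21) − (-21)·(-3)] + [(-21)·(-20) − 12·(-21)] + [12·2 − 7·(-20)]| = 1089, so the area is 1089/2.
The number of boundary lattice points is Σ gcd(|Δx|,|Δy|) = gcd(18,1) + gcd(1,6) + gcd(11,18) + gcd(33,1) + gcd(5,22) = 1+1+1+1+1 = 5.
Scaling by 4 multiplies the area by 4² = 16 (so the new area is 8712) and multiplies the boundary lattice-point count by 4, giving 20.
By Pick's theorem, the interior count of the dilated polygon is 8712 − 20/2 + 1 = 8703.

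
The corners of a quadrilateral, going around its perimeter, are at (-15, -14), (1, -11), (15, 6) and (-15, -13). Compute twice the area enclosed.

Using the shoelace formula, 2A = |[(-15)·(-11) − 1·(-14)] + [1·6 − 15·(-11)] + [15·(-13) − (-15)·6] + [(-15)·(-14) − (-15)·(-13)]| = 260, so the area is 130.

260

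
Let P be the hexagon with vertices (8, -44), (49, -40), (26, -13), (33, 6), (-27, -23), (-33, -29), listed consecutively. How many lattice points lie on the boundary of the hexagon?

11

Along each edge there are gcd(|Δx|,|Δy|)+1 lattice points, so counting each shared vertex once the boundary has gcd(41,4) + gcd(23,27) + gcd(7,19) + gcd(60,29) + gcd(6,6) + gcd(41,15) = 1+1+1+1+6+1 = 11.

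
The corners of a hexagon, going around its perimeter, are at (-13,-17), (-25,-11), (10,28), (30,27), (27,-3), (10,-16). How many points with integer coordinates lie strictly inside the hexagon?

1515

By the shoelace formula, twice the signed area is |[(-13)·(-11) − (-25)·(-17)] + [(-25)·28 − 10·(-11)] + [10·27 − 30·28] + [30·(-3) − 27·27] + [27·(-16) − 10·(-3)] + [10·(-17) − (-13)·(-16)]| = 3041, so the area is 3041/2.
Along each edge there are gcd(|Δx|,|Δy|)+1 lattice points, so counting each shared vertex once the boundary has gcd(12,6) + gcd(35,39) + gcd(20,1) + gcd(3,30) + gcd(17,13) + gcd(23,1) = 6+1+1+3+1+1 = 13.
Pick's theorem gives I = A − B/2 + 1 = 3041/2 − 13/2 + 1 = 1515.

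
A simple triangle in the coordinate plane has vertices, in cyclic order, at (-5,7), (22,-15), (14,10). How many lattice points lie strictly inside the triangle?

By the shoelace formula, twice the signed area is |[(-5)·(-15) − 22·7] + [22·10 − 14·(-15)] + [14·7 − (-5)·10]| = 499, so the area is 249.5.
The number of boundary lattice points is Σ gcd(|Δx|,|Δy|) = gcd(27,22) + gcd(8,25) + gcd(19,3) = 1+1+1 = 3.
Pick's theorem gives I = A − B/2 + 1 = 249.5 − 3/2 + 1 = 249.

249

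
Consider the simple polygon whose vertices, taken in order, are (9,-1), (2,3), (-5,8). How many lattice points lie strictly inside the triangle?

3

By the shoelace formula, twice the signed area is |(9·3 − 2·(-1)) + (2·8 − (-5)·3) + ((-5)·(-1) − 9·8)| = 7, so the area is 3.5.
The number of boundary lattice points is Σ gcd(|Δx|,|Δy|) = gcd(7,4) + gcd(7,5) + gcd(14,9) = 1+1+1 = 3.
By Pick's theorem A = I + B/2 − 1, so I = 3.5 − 3/2 + 1 = 3.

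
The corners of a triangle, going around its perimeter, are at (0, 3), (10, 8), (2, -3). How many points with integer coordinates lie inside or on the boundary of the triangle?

By the shoelace formula, twice the signed area is |[0·8 − 10·3] + [10·(-3) − 2·8] + [2·3 − 0·(-3)]| = 70, so the area is 35.
Along each edge there are gcd(|Δx|,|Δy|)+1 lattice points, so counting each shared vertex once the boundary has gcd(10,5) + gcd(8,11) + gcd(2,6) = 5+1+2 = 8.
Pick's theorem gives I = A − B/2 + 1 = 35 − 8/2 + 1 = 32, so the closed region contains I + B = 32 + 8 = 40 lattice points.

40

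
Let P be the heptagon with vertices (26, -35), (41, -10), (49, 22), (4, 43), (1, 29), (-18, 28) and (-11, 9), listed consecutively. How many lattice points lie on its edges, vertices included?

20

The number of boundary lattice points is Σ gcd(|Δx|,|Δy|) = gcd(15,25) + gcd(8,32) + gcd(45,21) + gcd(3,14) + gcd(19,1) + gcd(7,19) + gcd(37,44) = 5+8+3+1+1+1+1 = 20.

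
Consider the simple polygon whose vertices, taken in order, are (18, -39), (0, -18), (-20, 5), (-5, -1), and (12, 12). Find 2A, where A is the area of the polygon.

1371

The shoelace formula gives twice the area as |[18·(-18) − 0·(-39)] + [0·5 − (-20)·(-18)] + [(-20)·(-1) − (-5)·5] + [(-5)·12 − 12·(-1)] + [12·(-39) − 18·12]| = 1371, so the area is 1371/2.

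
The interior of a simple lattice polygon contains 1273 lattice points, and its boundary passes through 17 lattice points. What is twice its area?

2561

By Pick's theorem, A = I + B/2 − 1 = 1273 + 17/2 − 1 = 2561/2.
Hence 2A = 2561.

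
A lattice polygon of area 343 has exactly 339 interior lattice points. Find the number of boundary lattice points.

10

Pick's theorem gives A = I + B/2 − 1, so B = 2(A − I + 1) = 2(343 − 339 + 1) = 10.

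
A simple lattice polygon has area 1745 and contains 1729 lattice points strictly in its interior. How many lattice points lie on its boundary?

34

Pick's theorem gives A = I + B/2 − 1, so B = 2(A − I + 1) = 2(1745 − 1729 + 1) = 34.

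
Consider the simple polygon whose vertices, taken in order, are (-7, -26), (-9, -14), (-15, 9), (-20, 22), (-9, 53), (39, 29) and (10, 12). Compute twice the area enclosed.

By the shoelace formula, twice the signed area is |((-7)·(-14) − (-9)·(-26)) + ((-9)·9 − (-15)·(-14)) + ((-15)·22 − (-20)·9) + ((-20)·53 − (-9)·22) + ((-9)·29 − 39·53) + (39·12 − 10·29) + (10·(-26) − (-7)·12)| = 3765, so the area is 3765/2.

3765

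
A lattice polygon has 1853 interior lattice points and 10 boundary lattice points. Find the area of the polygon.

1857

By Pick's theorem, A = I + B/2 − 1 = 1853 + 10/2 − 1 = 1857.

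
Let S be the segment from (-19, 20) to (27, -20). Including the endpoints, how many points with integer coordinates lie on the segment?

The number of lattice points on a segment between lattice points is gcd(|Δx|,|Δy|) + 1 = gcd(46,40) + 1 = 2 + 1 = 3.

3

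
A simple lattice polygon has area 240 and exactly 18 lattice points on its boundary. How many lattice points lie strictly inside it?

232

Pick's theorem A = I + B/2 − 1 rearranges to I = A − B/2 + 1 = 240 − 18/2 + 1 = 232.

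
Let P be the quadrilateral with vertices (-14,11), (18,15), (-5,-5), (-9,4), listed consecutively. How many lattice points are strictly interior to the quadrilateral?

The shoelace formula gives twice the area as |[(-14)·15 − 18·11] + [18·(-5) − (-5)·15] + [(-5)·4 − (-9)·(-5)] + [(-9)·11 − (-14)·4]| = 531, so the area is 531/2.
Along each edge there are gcd(|Δx|,|Δy|)+1 lattice points, so counting each shared vertex once the boundary has gcd(32,4) + gcd(23,20) + gcd(4,9) + gcd(5,7) = 4+1+1+1 = 7.
Pick's theorem gives I = A − B/2 + 1 = 531/2 − 7/2 + 1 = 263.

263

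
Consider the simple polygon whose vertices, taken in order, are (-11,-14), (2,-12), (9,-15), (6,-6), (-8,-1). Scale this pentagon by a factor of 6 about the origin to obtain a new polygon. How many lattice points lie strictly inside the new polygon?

Using the shoelace formula, 2A = |[(-11)·(-12) − 2·(-14)] + [2·(-15) − 9·(-12)] + [9·(-6) − 6·(-15)] + [6·(-1) − (-8)·(-6)] + [(-8)·(-14) − (-11)·(-1)]| = 321, so the area is 321/2.
The number of boundary lattice points is Σ gcd(|Δx|,|Δy|) = gcd(13,2) + gcd(7,3) + gcd(3,9) + gcd(14,5) + gcd(3,13) = 1+1+3+1+1 = 7.
Scaling by 6 multiplies the area by 6² = 36 (so the new area is 5778) and multiplies the boundary lattice-point count by 6, giving 42.
By Pick's theorem, the interior count of the dilated polygon is 5778 − 42/2 + 1 = 5758.

5758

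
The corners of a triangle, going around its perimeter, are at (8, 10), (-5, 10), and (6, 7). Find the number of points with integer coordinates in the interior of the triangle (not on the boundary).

13

The shoelace formula gives twice the area as |(8·10 − (-5)·10) + ((-5)·7 − 6·10) + (6·10 − 8·7)| = 39, so the area is 39/2.
Along each edge there are gcd(|Δx|,|Δy|)+1 lattice points, so counting each shared vertex once the boundary has gcd(13,0) + gcd(11,3) + gcd(2,3) = 13+1+1 = 15.
By Pick's theorem A = I + B/2 − 1, so I = 39/2 − 15/2 + 1 = 13.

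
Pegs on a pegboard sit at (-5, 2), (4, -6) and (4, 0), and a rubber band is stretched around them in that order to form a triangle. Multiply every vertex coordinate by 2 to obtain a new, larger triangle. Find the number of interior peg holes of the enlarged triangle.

The shoelace formula gives twice the area as |[(-5)·(-6) − 4·2] + [4·0 − 4·(-6)] + [4·2 − (-5)·0]| = 54, so the area is 27.
Summing gcd(|Δx|,|Δy|) over the edges gives the boundary count: gcd(9,8) + gcd(0,6) + gcd(9,2) = 1+6+1 = 8.
Scaling by 2 multiplies the area by 2² = 4 (so the new area is 108) and multiplies the boundary lattice-point count by 2, giving 16.
By Pick's theorem, the interior count of the dilated polygon is 108 − 16/2 + 1 = 101.

101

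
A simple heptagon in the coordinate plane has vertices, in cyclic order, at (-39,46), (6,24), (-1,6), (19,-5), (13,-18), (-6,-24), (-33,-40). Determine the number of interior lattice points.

By the shoelace formula, twice the signed area is |[(-39)·24 − 6·46] + [6·6 − (-1)·24] + [(-1)·(-5) − 19·6] + [19·(-18) − 13·(-5)] + [13·(-24) − (-6)·(-18)] + [(-6)·(-40) − (-33)·(-24)] + [(-33)·46 − (-39)·(-40)]| = 5588, so the area is 2794.
Along each edge there are gcd(|Δx|,|Δy|)+1 lattice points, so counting each shared vertex once the boundary has gcd(45,22) + gcd(7,18) + gcd(20,11) + gcd(6,13) + gcd(19,6) + gcd(27,16) + gcd(6,86) = 1+1+1+1+1+1+2 = 8.
Pick's theorem gives I = A − B/2 + 1 = 2794 − 8/2 + 1 = 2791.

2791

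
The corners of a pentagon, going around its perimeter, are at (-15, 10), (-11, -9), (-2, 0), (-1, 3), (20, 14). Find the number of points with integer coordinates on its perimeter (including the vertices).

The number of boundary lattice points is Σ gcd(|Δx|,|Δy|) = gcd(4,19) + gcd(9,9) + gcd(1,3) + gcd(21,11) + gcd(35,4) = 1+9+1+1+1 = 13.

13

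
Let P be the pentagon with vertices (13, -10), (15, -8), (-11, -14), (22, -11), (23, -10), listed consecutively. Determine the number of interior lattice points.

47

By the shoelace formula, twice the signed area is |(13·(-8) − 15·(-10)) + (15·(-14) − (-11)·(-8)) + ((-11)·(-11) − 22·(-14)) + (22·(-10) − 23·(-11)) + (23·(-10) − 13·(-10))| = 110, so the area is 55.
Summing gcd(|Δx|,|Δy|) over the edges gives the boundary count: gcd(2,2) + gcd(26,6) + gcd(33,3) + gcd(1,1) + gcd(10,0) = 2+2+3+1+10 = 18.
By Pick's theorem A = I + B/2 − 1, so I = 55 − 18/2 + 1 = 47.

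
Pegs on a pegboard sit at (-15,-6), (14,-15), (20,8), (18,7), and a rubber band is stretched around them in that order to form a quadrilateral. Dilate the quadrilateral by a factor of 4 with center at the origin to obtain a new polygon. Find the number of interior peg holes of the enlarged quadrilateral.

By the shoelace formula, twice the signed area is |[(-15)·(-15) − 14·(-6)] + [14·8 − 20·(-15)] + [20·7 − 18·8] + [18·(-6) − (-15)·7]| = 714, so the area is 357.
The number of boundary lattice points is Σ gcd(|Δx|,|Δy|) = gcd(29,9) + gcd(6,23) + gcd(2,1) + gcd(33,13) = 1+1+1+1 = 4.
Scaling by 4 multiplies the area by 4² = 16 (so the new area is 5712) and multiplies the boundary lattice-point count by 4, giving 16.
By Pick's theorem, the interior count of the dilated polygon is 5712 − 16/2 + 1 = 5705.

5705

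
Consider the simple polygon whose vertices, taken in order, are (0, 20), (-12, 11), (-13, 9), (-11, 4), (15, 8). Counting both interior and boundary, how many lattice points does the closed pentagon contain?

243

The shoelace formula gives twice the area as |(0·11 − (-12)·20) + ((-12)·9 − (-13)·11) + ((-13)·4 − (-11)·9) + ((-11)·8 − 15·4) + (15·20 − 0·8)| = 474, so the area is 237.
Summing gcd(|Δx|,|Δy|) over the edges gives the boundary count: gcd(12,9) + gcd(1,2) + gcd(2,5) + gcd(26,4) + gcd(15,12) = 3+1+1+2+3 = 10.
Pick's theorem gives I = A − B/2 + 1 = 237 − 10/2 + 1 = 233, so the closed region contains I + B = 233 + 10 = 243 lattice points.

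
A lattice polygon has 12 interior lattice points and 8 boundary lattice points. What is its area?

15

Pick's theorem states A = I + B/2 − 1, so A = 12 + 8/2 − 1 = 15.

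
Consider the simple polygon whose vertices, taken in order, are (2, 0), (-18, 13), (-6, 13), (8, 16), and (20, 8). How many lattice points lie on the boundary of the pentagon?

Summing gcd(|Δx|,|Δy|) over the edges gives the boundary count: gcd(20,13) + gcd(12,0) + gcd(14,3) + gcd(12,8) + gcd(18,8) = 1+12+1+4+2 = 20.

20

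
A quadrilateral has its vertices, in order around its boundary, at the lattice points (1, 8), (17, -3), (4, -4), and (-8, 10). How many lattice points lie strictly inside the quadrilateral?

By the shoelace formula, twice the signed area is |(1·(-3) − 17·8) + (17·(-4) − 4·(-3)) + (4·10 − (-8)·(-4)) + ((-8)·8 − 1·10)| = 261, so the area is 130.5.
The number of boundary lattice points is Σ gcd(|Δx|,|Δy|) = gcd(16,11) + gcd(13,1) + gcd(12,14) + gcd(9,2) = 1+1+2+1 = 5.
By Pick's theorem A = I + B/2 − 1, so I = 130.5 − 5/2 + 1 = 129.

129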